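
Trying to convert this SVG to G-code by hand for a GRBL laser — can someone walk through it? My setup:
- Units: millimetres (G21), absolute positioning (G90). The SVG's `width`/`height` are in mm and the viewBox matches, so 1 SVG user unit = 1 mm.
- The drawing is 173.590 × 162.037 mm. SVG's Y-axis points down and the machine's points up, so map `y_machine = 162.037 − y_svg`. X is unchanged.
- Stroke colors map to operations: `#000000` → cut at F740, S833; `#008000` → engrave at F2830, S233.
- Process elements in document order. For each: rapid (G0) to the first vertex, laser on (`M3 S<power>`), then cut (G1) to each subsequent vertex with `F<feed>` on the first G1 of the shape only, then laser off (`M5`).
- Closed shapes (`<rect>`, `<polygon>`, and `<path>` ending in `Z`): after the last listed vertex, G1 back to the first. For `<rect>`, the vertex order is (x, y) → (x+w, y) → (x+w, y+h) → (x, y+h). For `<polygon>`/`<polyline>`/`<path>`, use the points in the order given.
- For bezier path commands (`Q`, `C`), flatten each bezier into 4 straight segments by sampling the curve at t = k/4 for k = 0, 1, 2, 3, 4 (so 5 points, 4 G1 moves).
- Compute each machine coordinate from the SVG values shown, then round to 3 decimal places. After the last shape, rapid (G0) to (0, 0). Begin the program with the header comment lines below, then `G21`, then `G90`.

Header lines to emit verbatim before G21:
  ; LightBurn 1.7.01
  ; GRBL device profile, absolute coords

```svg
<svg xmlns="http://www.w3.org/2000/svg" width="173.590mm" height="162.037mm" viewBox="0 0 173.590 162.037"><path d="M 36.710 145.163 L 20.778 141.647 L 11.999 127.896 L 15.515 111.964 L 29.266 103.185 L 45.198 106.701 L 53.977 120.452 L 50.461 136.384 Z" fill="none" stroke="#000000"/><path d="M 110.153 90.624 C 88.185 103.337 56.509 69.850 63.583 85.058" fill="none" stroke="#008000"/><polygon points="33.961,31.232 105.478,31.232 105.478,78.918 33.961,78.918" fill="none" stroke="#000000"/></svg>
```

viewBox `0 0 173.590 162.037` with mm width/height → 1 unit = 1 mm. Flip: y_m = 162.037 − y_svg.

**Shape 1** — `<path>` regular polygon, stroke `#000000` → cut (S833, F740). Machine vertices: (36.710,16.874) → (20.778,20.390) → (11.999,34.141) → (15.515,50.073) → (29.266,58.852) → (45.198,55.336) → (53.977,41.585) → (50.461,25.653) → (36.710,16.874). Closed: final G1 returns to the first vertex.

**Shape 2** — `<path>` cubic bezier, stroke `#008000` → engrave (S233, F2830). Control points (SVG): P0=(110.153,90.624), P1=(88.185,103.337), P2=(56.509,69.850), P3=(63.583,85.058); sampled at t=k/4. Machine vertices: (110.153,71.413) → (92.614,69.058) → (75.977,75.132) → (64.786,80.737) → (63.583,76.979). Open path.

**Shape 3** — `<polygon>` rectangle, stroke `#000000` → cut (S833, F740). Machine vertices: (33.961,130.805) → (105.478,130.805) → (105.478,83.119) → (33.961,83.119) → (33.961,130.805). Closed: final G1 returns to the first vertex.

; LightBurn 1.7.01
; GRBL device profile, absolute coords
G21
G90
G0 X36.710 Y16.874
M3 S833
G1 X20.778 Y20.390 F740
G1 X11.999 Y34.141
G1 X15.515 Y50.073
G1 X29.266 Y58.852
G1 X45.198 Y55.336
G1 X53.977 Y41.585
G1 X50.461 Y25.653
G1 X36.710 Y16.874
M5
G0 X110.153 Y71.413
M3 S233
G1 X92.614 Y69.058 F2830
G1 X75.977 Y75.132
G1 X64.786 Y80.737
G1 X63.583 Y76.979
M5
G0 X33.961 Y130.805
M3 S833
G1 X105.478 Y130.805 F740
G1 X105.478 Y83.119
G1 X33.961 Y83.119
G1 X33.961 Y130.805
M5
G0 X0.000 Y0.000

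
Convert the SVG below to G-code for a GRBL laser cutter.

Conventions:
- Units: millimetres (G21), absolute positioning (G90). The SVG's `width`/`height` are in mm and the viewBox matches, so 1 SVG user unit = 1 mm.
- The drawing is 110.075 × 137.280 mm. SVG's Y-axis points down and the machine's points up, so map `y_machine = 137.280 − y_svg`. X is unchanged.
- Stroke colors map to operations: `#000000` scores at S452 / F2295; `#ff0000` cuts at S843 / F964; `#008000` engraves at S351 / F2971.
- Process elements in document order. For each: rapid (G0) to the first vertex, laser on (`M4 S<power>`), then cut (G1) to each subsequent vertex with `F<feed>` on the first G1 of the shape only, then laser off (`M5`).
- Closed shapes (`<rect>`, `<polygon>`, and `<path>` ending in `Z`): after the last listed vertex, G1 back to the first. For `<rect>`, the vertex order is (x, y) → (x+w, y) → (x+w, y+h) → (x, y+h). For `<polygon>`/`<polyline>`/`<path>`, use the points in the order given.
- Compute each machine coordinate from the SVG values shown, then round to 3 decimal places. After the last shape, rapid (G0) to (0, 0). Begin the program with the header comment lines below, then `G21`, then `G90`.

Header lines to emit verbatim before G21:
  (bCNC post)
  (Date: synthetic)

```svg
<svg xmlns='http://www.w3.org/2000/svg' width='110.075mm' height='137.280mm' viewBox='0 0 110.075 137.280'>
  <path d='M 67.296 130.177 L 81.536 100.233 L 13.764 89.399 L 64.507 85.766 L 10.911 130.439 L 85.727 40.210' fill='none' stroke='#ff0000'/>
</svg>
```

1 u = 1 mm; y_m = 137.280 − y.

[1] `<path>` open polyline, #ff0000→cut S843 F964: (67.296,7.103) → (81.536,37.047) → (13.764,47.881) → (64.507,51.514) → (10.911,6.841) → (85.727,97.070)

(bCNC post)
(Date: synthetic)
G21
G90
G0 X67.296 Y7.103
M4 S843
G1 X81.536 Y37.047 F964
G1 X13.764 Y47.881
G1 X64.507 Y51.514
G1 X10.911 Y6.841
G1 X85.727 Y97.070
M5
G0 X0.000 Y0.000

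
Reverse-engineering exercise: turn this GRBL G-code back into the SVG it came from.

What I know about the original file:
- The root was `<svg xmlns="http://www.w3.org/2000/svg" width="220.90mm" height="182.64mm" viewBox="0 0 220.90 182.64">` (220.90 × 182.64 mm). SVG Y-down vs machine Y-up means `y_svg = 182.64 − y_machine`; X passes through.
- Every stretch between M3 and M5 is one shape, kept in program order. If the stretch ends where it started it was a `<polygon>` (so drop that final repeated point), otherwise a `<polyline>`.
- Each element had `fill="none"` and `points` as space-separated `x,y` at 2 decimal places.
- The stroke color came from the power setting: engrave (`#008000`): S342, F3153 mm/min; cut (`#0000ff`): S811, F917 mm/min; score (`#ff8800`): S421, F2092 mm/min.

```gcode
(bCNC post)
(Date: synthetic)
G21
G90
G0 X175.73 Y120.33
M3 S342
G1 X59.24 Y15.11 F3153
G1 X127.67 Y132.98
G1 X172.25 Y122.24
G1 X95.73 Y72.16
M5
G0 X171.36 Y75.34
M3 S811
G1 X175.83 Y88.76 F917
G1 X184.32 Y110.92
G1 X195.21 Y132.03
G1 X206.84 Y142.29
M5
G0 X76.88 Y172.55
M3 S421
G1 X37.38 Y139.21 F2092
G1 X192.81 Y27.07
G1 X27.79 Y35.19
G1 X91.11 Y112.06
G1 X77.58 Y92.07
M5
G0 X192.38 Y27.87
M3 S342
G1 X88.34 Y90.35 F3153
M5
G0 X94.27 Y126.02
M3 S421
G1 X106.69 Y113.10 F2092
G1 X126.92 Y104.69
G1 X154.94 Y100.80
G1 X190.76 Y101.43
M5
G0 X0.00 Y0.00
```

Machine Y-up, SVG Y-down with viewBox height 182.64, so y_svg = 182.64 − y_machine; X carries over.

Run 1: the run's S342 means `#008000` (engrave). The run is open, so emit a `<polyline>` with points (Y-flipped): 175.73,62.31 59.24,167.53 127.67,49.66 172.25,60.40 95.73,110.48.

Run 2: S811 ⇒ cut layer `#0000ff`. The run is open, so emit a `<polyline>` with points (Y-flipped): 171.36,107.30 175.83,93.88 184.32,71.72 195.21,50.61 206.84,40.35.

Run 3: S421 ⇒ score layer `#ff8800`. The run is open, so emit a `<polyline>` with points (Y-flipped): 76.88,10.09 37.38,43.43 192.81,155.57 27.79,147.45 91.11,70.58 77.58,90.57.

Run 4: S342 ⇒ engrave layer `#008000`. The run is open, so emit a `<polyline>` with points (Y-flipped): 192.38,154.77 88.34,92.29.

Run 5: power S421 maps to stroke `#ff8800` (score). The run is open, so emit a `<polyline>` with points (Y-flipped): 94.27,56.62 106.69,69.54 126.92,77.95 154.94,81.84 190.76,81.21.

<svg xmlns="http://www.w3.org/2000/svg" width="220.90mm" height="182.64mm" viewBox="0 0 220.90 182.64">
  <polyline points="175.73,62.31 59.24,167.53 127.67,49.66 172.25,60.40 95.73,110.48" fill="none" stroke="#008000"/>
  <polyline points="171.36,107.30 175.83,93.88 184.32,71.72 195.21,50.61 206.84,40.35" fill="none" stroke="#0000ff"/>
  <polyline points="76.88,10.09 37.38,43.43 192.81,155.57 27.79,147.45 91.11,70.58 77.58,90.57" fill="none" stroke="#ff8800"/>
  <polyline points="192.38,154.77 88.34,92.29" fill="none" stroke="#008000"/>
  <polyline points="94.27,56.62 106.69,69.54 126.92,77.95 154.94,81.84 190.76,81.21" fill="none" stroke="#ff8800"/>
</svg>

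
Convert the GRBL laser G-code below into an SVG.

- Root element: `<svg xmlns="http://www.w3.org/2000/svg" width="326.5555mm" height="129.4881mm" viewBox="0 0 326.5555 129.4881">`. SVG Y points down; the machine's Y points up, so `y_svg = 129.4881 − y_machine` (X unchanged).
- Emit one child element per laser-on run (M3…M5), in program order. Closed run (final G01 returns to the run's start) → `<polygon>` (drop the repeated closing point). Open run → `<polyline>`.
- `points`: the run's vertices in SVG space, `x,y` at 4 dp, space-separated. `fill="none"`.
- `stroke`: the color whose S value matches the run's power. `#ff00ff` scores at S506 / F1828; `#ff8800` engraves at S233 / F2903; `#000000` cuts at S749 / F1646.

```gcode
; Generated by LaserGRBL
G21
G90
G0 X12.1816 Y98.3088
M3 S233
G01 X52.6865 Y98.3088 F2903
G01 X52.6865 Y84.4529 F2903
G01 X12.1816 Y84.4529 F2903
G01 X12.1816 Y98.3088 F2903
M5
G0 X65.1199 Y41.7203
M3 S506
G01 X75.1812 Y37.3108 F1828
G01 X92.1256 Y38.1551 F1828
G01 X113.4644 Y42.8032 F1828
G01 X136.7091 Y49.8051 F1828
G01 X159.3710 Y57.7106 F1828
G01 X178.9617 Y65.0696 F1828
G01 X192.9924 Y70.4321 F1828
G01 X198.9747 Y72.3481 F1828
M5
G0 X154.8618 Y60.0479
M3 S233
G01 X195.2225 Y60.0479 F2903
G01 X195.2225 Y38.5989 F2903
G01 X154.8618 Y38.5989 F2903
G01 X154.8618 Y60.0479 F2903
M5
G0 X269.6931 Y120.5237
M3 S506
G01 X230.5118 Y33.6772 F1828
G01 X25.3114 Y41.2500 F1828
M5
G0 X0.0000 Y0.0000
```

y_svg = 129.4881 − y_m.

[1] S233→`#ff8800` (engrave); closed run; points: 12.1816,31.1793 52.6865,31.1793 52.6865,45.0352 12.1816,45.0352

[2] S506→`#ff00ff` (score); open run; points: 65.1199,87.7678 75.1812,92.1773 92.1256,91.3330 113.4644,86.6849 136.7091,79.6830 159.3710,71.7775 178.9617,64.4185 192.9924,59.0560 198.9747,57.1400

[3] S233→`#ff8800` (engrave); closed run; points: 154.8618,69.4402 195.2225,69.4402 195.2225,90.8892 154.8618,90.8892

[4] S506→`#ff00ff` (score); open run; points: 269.6931,8.9644 230.5118,95.8109 25.3114,88.2381

<svg xmlns="http://www.w3.org/2000/svg" width="326.5555mm" height="129.4881mm" viewBox="0 0 326.5555 129.4881">
  <polygon points="12.1816,31.1793 52.6865,31.1793 52.6865,45.0352 12.1816,45.0352" fill="none" stroke="#ff8800"/>
  <polyline points="65.1199,87.7678 75.1812,92.1773 92.1256,91.3330 113.4644,86.6849 136.7091,79.6830 159.3710,71.7775 178.9617,64.4185 192.9924,59.0560 198.9747,57.1400" fill="none" stroke="#ff00ff"/>
  <polygon points="154.8618,69.4402 195.2225,69.4402 195.2225,90.8892 154.8618,90.8892" fill="none" stroke="#ff8800"/>
  <polyline points="269.6931,8.9644 230.5118,95.8109 25.3114,88.2381" fill="none" stroke="#ff00ff"/>
</svg>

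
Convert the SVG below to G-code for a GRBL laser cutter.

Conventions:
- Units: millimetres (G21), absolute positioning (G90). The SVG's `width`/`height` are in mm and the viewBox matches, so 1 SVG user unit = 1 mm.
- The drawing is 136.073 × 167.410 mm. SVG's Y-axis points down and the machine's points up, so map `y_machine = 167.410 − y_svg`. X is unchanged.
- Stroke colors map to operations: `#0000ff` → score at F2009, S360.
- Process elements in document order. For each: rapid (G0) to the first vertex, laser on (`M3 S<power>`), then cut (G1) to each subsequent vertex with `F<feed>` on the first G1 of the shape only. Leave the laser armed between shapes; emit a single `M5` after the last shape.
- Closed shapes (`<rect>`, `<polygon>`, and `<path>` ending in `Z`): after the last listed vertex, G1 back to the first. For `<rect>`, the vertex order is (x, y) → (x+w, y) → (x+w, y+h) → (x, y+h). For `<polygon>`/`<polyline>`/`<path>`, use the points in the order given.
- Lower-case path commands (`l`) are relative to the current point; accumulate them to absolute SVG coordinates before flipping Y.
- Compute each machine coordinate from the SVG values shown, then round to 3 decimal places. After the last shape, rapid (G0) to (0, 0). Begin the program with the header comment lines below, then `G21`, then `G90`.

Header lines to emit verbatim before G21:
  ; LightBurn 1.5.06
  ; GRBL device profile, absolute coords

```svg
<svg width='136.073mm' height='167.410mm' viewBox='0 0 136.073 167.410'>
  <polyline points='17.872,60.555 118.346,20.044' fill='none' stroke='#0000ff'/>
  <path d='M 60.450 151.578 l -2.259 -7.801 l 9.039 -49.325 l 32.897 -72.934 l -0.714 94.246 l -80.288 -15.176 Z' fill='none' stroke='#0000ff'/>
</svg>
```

Since the viewBox matches the mm dimensions, user units are millimetres directly. The only transform is the Y-flip y_m = 167.410 − y_svg.

Shape 1 is a line segment drawn with `<polyline>`. Its stroke #0000ff means score at S360, F2009. After flipping Y the toolpath is (17.872,106.855) → (118.346,147.366).

Shape 2 is a closed polygon drawn with `<path>`. Its stroke #0000ff means score at S360, F2009. After flipping Y the toolpath is (60.450,15.832) → (58.191,23.633) → (67.230,72.958) → (100.127,145.892) → (99.413,51.646) → (19.125,66.822) → (60.450,15.832), returning to the start.

; LightBurn 1.5.06
; GRBL device profile, absolute coords
G21
G90
G0 X17.872 Y106.855
M3 S360
G1 X118.346 Y147.366 F2009
G0 X60.450 Y15.832
M3 S360
G1 X58.191 Y23.633 F2009
G1 X67.230 Y72.958
G1 X100.127 Y145.892
G1 X99.413 Y51.646
G1 X19.125 Y66.822
G1 X60.450 Y15.832
M5
G0 X0.000 Y0.000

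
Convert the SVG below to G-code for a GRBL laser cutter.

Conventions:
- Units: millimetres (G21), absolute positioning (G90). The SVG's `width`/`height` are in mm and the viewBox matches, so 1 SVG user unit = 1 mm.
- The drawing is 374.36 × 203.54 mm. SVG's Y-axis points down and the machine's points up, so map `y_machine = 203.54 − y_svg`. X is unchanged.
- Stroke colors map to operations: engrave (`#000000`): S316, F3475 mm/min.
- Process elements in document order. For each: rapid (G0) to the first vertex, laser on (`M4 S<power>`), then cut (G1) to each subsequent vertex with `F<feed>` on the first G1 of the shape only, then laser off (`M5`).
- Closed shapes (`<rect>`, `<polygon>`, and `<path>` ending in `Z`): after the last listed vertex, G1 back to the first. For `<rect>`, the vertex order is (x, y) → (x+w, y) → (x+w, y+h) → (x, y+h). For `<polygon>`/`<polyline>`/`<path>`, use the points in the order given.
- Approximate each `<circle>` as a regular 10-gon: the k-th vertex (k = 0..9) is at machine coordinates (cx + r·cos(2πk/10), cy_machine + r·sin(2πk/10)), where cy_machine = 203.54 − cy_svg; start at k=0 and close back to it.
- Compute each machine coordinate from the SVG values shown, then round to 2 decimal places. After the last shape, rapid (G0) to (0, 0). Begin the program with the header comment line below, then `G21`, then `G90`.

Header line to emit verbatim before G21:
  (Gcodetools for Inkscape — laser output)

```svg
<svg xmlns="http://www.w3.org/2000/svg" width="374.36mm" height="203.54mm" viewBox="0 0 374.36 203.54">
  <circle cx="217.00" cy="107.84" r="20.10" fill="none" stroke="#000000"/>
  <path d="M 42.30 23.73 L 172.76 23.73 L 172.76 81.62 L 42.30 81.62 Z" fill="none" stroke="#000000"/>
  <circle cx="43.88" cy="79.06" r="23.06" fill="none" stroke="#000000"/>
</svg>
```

(Gcodetools for Inkscape — laser output)
G21
G90
G0 X237.10 Y95.70
M4 S316
G1 X233.26 Y107.51 F3475
G1 X223.21 Y114.82
G1 X210.79 Y114.82
G1 X200.74 Y107.51
G1 X196.90 Y95.70
G1 X200.74 Y83.89
G1 X210.79 Y76.58
G1 X223.21 Y76.58
G1 X233.26 Y83.89
G1 X237.10 Y95.70
M5
G0 X42.30 Y179.81
M4 S316
G1 X172.76 Y179.81 F3475
G1 X172.76 Y121.92
G1 X42.30 Y121.92
G1 X42.30 Y179.81
M5
G0 X66.94 Y124.48
M4 S316
G1 X62.54 Y138.03 F3475
G1 X51.01 Y146.41
G1 X36.75 Y146.41
G1 X25.22 Y138.03
G1 X20.82 Y124.48
G1 X25.22 Y110.93
G1 X36.75 Y102.55
G1 X51.01 Y102.55
G1 X62.54 Y110.93
G1 X66.94 Y124.48
M5
G0 X0.00 Y0.00

viewBox `0 0 374.36 203.54` with mm width/height → 1 unit = 1 mm. Flip: y_m = 203.54 − y_svg.

**Shape 1** — `<circle>` circle, stroke `#000000` → engrave (S316, F3475). Machine vertices: (237.10,95.70) → (233.26,107.51) → (223.21,114.82) → (210.79,114.82) → (200.74,107.51) → (196.90,95.70) → (200.74,83.89) → (210.79,76.58) → (223.21,76.58) → (233.26,83.89) → (237.10,95.70). Closed: final G1 returns to the first vertex.

**Shape 2** — `<path>` rectangle, stroke `#000000` → engrave (S316, F3475). Machine vertices: (42.30,179.81) → (172.76,179.81) → (172.76,121.92) → (42.30,121.92) → (42.30,179.81). Closed: final G1 returns to the first vertex.

**Shape 3** — `<circle>` circle, stroke `#000000` → engrave (S316, F3475). Machine vertices: (66.94,124.48) → (62.54,138.03) → (51.01,146.41) → (36.75,146.41) → (25.22,138.03) → (20.82,124.48) → (25.22,110.93) → (36.75,102.55) → (51.01,102.55) → (62.54,110.93) → (66.94,124.48). Closed: final G1 returns to the first vertex.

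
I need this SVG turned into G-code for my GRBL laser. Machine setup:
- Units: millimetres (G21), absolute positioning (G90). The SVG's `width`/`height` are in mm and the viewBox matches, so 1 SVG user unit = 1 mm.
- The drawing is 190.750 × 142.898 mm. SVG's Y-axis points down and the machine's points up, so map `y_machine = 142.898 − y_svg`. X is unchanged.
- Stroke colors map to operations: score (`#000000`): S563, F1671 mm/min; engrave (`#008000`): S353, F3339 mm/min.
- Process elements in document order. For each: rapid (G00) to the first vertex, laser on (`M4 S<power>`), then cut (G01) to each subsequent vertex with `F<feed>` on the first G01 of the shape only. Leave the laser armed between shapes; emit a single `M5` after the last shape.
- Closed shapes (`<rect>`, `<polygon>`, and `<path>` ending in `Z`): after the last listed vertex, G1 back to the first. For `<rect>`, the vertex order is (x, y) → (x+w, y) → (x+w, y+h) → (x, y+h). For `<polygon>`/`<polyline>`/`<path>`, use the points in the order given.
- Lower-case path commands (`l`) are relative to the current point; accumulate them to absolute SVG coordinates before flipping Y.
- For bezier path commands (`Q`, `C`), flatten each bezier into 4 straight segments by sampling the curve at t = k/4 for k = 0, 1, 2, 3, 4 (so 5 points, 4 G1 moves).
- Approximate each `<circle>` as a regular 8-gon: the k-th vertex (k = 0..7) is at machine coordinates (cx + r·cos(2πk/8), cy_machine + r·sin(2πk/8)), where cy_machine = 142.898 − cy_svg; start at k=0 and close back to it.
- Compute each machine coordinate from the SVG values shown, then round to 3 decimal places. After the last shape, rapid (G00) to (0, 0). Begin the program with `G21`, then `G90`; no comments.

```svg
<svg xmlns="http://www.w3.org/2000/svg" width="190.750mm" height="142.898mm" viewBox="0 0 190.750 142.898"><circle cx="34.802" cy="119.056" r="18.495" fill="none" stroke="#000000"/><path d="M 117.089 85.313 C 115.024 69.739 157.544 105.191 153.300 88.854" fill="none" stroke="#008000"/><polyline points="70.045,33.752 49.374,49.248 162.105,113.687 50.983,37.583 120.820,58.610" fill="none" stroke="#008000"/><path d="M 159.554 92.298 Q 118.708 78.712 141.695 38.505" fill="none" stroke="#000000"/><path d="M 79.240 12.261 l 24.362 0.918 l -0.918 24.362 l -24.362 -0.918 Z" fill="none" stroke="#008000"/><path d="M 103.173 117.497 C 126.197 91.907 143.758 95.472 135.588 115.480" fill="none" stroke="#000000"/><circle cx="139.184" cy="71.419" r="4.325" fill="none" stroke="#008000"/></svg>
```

viewBox `0 0 190.750 142.898` with mm width/height → 1 unit = 1 mm. Flip: y_m = 142.898 − y_svg.

**Shape 1** — `<circle>` circle, stroke `#000000` → score (S563, F1671). Machine vertices: (53.297,23.842) → (47.880,36.920) → (34.802,42.337) → (21.724,36.920) → (16.307,23.842) → (21.724,10.764) → (34.802,5.347) → (47.880,10.764) → (53.297,23.842). Closed: final G1 returns to the first vertex.

**Shape 2** — `<path>` cubic bezier, stroke `#008000` → engrave (S353, F3339). Control points (SVG): P0=(117.089,85.313), P1=(115.024,69.739), P2=(157.544,105.191), P3=(153.300,88.854); sampled at t=k/4. Machine vertices: (117.089,57.585) → (122.473,61.305) → (136.012,55.528) → (149.142,49.895) → (153.300,54.044). Open path.

**Shape 3** — `<polyline>` open polyline, stroke `#008000` → engrave (S353, F3339). Machine vertices: (70.045,109.146) → (49.374,93.650) → (162.105,29.211) → (50.983,105.315) → (120.820,84.288). Open path.

**Shape 4** — `<path>` quadratic bezier, stroke `#000000` → score (S563, F1671). Control points (SVG): P0=(159.554,92.298), P1=(118.708,78.712), P2=(141.695,38.505); sampled at t=k/4. Machine vertices: (159.554,50.600) → (143.121,59.057) → (134.666,70.841) → (134.191,85.953) → (141.695,104.393). Open path.

**Shape 5** — `<path>` regular polygon, stroke `#008000` → engrave (S353, F3339). Machine vertices: (79.240,130.637) → (103.602,129.719) → (102.684,105.357) → (78.322,106.275) → (79.240,130.637). Closed: final G1 returns to the first vertex.

**Shape 6** — `<path>` cubic bezier, stroke `#000000` → score (S563, F1671). Control points (SVG): P0=(103.173,117.497), P1=(126.197,91.907), P2=(143.758,95.472), P3=(135.588,115.480); sampled at t=k/4. Machine vertices: (103.173,25.401) → (119.100,39.326) → (131.078,43.509) → (137.208,39.142) → (135.588,27.418). Open path.

**Shape 7** — `<circle>` circle, stroke `#008000` → engrave (S353, F3339). Machine vertices: (143.509,71.479) → (142.242,74.537) → (139.184,75.804) → (136.126,74.537) → (134.859,71.479) → (136.126,68.421) → (139.184,67.154) → (142.242,68.421) → (143.509,71.479). Closed: final G1 returns to the first vertex.

G21
G90
G00 X53.297 Y23.842
M4 S563
G01 X47.880 Y36.920 F1671
G01 X34.802 Y42.337
G01 X21.724 Y36.920
G01 X16.307 Y23.842
G01 X21.724 Y10.764
G01 X34.802 Y5.347
G01 X47.880 Y10.764
G01 X53.297 Y23.842
G00 X117.089 Y57.585
M4 S353
G01 X122.473 Y61.305 F3339
G01 X136.012 Y55.528
G01 X149.142 Y49.895
G01 X153.300 Y54.044
G00 X70.045 Y109.146
M4 S353
G01 X49.374 Y93.650 F3339
G01 X162.105 Y29.211
G01 X50.983 Y105.315
G01 X120.820 Y84.288
G00 X159.554 Y50.600
M4 S563
G01 X143.121 Y59.057 F1671
G01 X134.666 Y70.841
G01 X134.191 Y85.953
G01 X141.695 Y104.393
G00 X79.240 Y130.637
M4 S353
G01 X103.602 Y129.719 F3339
G01 X102.684 Y105.357
G01 X78.322 Y106.275
G01 X79.240 Y130.637
G00 X103.173 Y25.401
M4 S563
G01 X119.100 Y39.326 F1671
G01 X131.078 Y43.509
G01 X137.208 Y39.142
G01 X135.588 Y27.418
G00 X143.509 Y71.479
M4 S353
G01 X142.242 Y74.537 F3339
G01 X139.184 Y75.804
G01 X136.126 Y74.537
G01 X134.859 Y71.479
G01 X136.126 Y68.421
G01 X139.184 Y67.154
G01 X142.242 Y68.421
G01 X143.509 Y71.479
M5
G00 X0.000 Y0.000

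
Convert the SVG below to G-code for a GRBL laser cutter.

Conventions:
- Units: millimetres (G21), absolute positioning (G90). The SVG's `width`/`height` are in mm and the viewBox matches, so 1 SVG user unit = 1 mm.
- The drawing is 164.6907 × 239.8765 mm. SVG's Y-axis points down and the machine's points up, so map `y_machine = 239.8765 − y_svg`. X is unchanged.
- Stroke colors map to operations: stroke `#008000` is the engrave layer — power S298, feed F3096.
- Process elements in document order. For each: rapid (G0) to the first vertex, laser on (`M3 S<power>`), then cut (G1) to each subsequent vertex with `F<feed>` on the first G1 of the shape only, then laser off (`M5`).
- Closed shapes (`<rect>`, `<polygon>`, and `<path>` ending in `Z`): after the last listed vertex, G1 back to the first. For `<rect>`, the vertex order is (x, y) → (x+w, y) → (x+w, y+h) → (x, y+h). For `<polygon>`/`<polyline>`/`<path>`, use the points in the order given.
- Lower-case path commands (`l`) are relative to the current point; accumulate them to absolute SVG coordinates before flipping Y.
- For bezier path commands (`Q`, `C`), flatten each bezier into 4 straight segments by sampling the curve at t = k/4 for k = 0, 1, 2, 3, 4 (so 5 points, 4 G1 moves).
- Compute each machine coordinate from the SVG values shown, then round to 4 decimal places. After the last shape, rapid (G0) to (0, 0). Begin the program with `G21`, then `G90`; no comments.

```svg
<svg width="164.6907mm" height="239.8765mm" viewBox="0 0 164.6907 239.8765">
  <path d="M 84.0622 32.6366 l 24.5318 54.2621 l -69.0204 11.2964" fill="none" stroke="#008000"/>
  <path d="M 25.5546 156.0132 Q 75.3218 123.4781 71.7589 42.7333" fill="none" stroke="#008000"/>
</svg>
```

1 u = 1 mm; y_m = 239.8765 − y.

[1] `<path>` open polyline, #008000→engrave S298 F3096: (84.0622,207.2399) → (108.5940,152.9778) → (39.5736,141.6814)

[2] `<path>` quadratic bezier, #008000→engrave S298 F3096: (25.5546,83.8633) → (47.1051,103.1440) → (61.9893,128.4508) → (70.2072,159.7839) → (71.7589,197.1432)

G21
G90
G0 X84.0622 Y207.2399
M3 S298
G1 X108.5940 Y152.9778 F3096
G1 X39.5736 Y141.6814
M5
G0 X25.5546 Y83.8633
M3 S298
G1 X47.1051 Y103.1440 F3096
G1 X61.9893 Y128.4508
G1 X70.2072 Y159.7839
G1 X71.7589 Y197.1432
M5
G0 X0.0000 Y0.0000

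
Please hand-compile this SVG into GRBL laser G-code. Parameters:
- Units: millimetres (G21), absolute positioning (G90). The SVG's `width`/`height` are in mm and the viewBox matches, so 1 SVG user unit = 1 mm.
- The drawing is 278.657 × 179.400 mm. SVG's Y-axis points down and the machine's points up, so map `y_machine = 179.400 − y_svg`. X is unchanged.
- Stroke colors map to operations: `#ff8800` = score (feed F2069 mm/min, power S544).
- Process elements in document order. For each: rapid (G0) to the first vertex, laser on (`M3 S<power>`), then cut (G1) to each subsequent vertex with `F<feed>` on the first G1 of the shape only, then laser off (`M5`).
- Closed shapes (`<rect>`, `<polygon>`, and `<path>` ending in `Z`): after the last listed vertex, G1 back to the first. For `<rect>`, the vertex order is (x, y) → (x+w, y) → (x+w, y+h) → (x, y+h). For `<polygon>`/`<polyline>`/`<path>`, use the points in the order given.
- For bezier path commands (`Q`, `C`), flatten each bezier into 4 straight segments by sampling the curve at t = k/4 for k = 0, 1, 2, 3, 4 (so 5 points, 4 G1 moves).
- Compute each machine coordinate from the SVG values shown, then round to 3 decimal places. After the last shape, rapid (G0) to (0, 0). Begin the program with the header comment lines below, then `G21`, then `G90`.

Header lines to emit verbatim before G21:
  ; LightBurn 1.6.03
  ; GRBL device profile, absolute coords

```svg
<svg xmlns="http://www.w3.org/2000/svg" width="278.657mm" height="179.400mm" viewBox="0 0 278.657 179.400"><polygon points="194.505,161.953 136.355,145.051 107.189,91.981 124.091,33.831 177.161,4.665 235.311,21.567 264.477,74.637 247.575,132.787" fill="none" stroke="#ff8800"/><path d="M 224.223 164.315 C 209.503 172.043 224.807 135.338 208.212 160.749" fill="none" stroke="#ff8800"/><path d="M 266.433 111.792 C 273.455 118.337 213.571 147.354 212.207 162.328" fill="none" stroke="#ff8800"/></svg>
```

; LightBurn 1.6.03
; GRBL device profile, absolute coords
G21
G90
G0 X194.505 Y17.447
M3 S544
G1 X136.355 Y34.349 F2069
G1 X107.189 Y87.419
G1 X124.091 Y145.569
G1 X177.161 Y174.735
G1 X235.311 Y157.833
G1 X264.477 Y104.763
G1 X247.575 Y46.613
G1 X194.505 Y17.447
M5
G0 X224.223 Y15.085
M3 S544
G1 X217.845 Y15.955 F2069
G1 X216.921 Y23.499
G1 X215.645 Y27.727
G1 X208.212 Y18.651
M5
G0 X266.433 Y67.608
M3 S544
G1 X261.114 Y59.056 F2069
G1 X242.465 Y45.501
G1 X222.243 Y30.365
G1 X212.207 Y17.072
M5
G0 X0.000 Y0.000

viewBox `0 0 278.657 179.400` with mm width/height → 1 unit = 1 mm. Flip: y_m = 179.400 − y_svg.

**Shape 1** — `<polygon>` regular polygon, stroke `#ff8800` → score (S544, F2069). Machine vertices: (194.505,17.447) → (136.355,34.349) → (107.189,87.419) → (124.091,145.569) → (177.161,174.735) → (235.311,157.833) → (264.477,104.763) → (247.575,46.613) → (194.505,17.447). Closed: final G1 returns to the first vertex.

**Shape 2** — `<path>` cubic bezier, stroke `#ff8800` → score (S544, F2069). Control points (SVG): P0=(224.223,164.315), P1=(209.503,172.043), P2=(224.807,135.338), P3=(208.212,160.749); sampled at t=k/4. Machine vertices: (224.223,15.085) → (217.845,15.955) → (216.921,23.499) → (215.645,27.727) → (208.212,18.651). Open path.

**Shape 3** — `<path>` cubic bezier, stroke `#ff8800` → score (S544, F2069). Control points (SVG): P0=(266.433,111.792), P1=(273.455,118.337), P2=(213.571,147.354), P3=(212.207,162.328); sampled at t=k/4. Machine vertices: (266.433,67.608) → (261.114,59.056) → (242.465,45.501) → (222.243,30.365) → (212.207,17.072). Open path.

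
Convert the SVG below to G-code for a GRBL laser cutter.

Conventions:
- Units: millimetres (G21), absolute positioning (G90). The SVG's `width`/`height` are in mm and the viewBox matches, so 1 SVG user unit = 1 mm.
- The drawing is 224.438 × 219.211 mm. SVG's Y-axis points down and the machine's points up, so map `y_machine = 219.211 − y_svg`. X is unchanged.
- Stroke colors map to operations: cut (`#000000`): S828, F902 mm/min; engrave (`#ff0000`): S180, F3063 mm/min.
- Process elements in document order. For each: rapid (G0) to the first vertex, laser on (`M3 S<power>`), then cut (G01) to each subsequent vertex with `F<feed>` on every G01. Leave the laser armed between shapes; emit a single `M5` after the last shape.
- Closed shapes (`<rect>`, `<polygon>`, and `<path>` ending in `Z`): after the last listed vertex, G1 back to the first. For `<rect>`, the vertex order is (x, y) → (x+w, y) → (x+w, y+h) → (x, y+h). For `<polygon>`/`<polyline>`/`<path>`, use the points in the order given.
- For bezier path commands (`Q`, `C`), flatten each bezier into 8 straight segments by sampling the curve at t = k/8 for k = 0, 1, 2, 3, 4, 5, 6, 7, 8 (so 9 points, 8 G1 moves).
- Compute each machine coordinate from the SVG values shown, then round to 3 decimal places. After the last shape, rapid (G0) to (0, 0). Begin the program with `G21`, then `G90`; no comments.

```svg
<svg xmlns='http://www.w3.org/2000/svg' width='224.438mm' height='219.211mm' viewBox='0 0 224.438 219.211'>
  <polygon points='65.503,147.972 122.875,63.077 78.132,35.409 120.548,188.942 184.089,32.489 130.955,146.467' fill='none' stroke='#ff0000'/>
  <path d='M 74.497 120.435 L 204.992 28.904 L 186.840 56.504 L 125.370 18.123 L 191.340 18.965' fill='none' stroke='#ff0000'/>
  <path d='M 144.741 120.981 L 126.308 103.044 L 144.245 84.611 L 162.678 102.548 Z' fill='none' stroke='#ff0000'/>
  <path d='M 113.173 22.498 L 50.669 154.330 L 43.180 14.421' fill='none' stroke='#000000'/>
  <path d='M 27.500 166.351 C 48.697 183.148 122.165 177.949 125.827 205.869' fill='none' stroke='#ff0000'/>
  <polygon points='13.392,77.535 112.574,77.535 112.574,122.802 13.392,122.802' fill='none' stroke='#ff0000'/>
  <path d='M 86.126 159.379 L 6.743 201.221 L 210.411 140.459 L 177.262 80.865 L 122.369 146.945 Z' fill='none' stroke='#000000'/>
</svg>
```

viewBox `0 0 224.438 219.211` with mm width/height → 1 unit = 1 mm. Flip: y_m = 219.211 − y_svg.

**Shape 1** — `<polygon>` closed polygon, stroke `#ff0000` → engrave (S180, F3063). Machine vertices: (65.503,71.239) → (122.875,156.134) → (78.132,183.802) → (120.548,30.269) → (184.089,186.722) → (130.955,72.744) → (65.503,71.239). Closed: final G1 returns to the first vertex.

**Shape 2** — `<path>` open polyline, stroke `#ff0000` → engrave (S180, F3063). Machine vertices: (74.497,98.776) → (204.992,190.307) → (186.840,162.707) → (125.370,201.088) → (191.340,200.246). Open path.

**Shape 3** — `<path>` regular polygon, stroke `#ff0000` → engrave (S180, F3063). Machine vertices: (144.741,98.230) → (126.308,116.167) → (144.245,134.600) → (162.678,116.663) → (144.741,98.230). Closed: final G1 returns to the first vertex.

**Shape 4** — `<path>` open polyline, stroke `#000000` → cut (S828, F902). Machine vertices: (113.173,196.713) → (50.669,64.881) → (43.180,204.790). Open path.

**Shape 5** — `<path>` cubic bezier, stroke `#ff0000` → engrave (S180, F3063). Control points (SVG): P0=(27.500,166.351), P1=(48.697,183.148), P2=(122.165,177.949), P3=(125.827,205.869); sampled at t=k/8. Machine vertices: (27.500,52.860) → (37.661,47.485) → (51.291,43.525) → (66.961,40.336) → (83.239,37.272) → (98.695,33.686) → (111.899,28.933) → (121.420,22.367) → (125.827,13.342). Open path.

**Shape 6** — `<polygon>` rectangle, stroke `#ff0000` → engrave (S180, F3063). Machine vertices: (13.392,141.676) → (112.574,141.676) → (112.574,96.409) → (13.392,96.409) → (13.392,141.676). Closed: final G1 returns to the first vertex.

**Shape 7** — `<path>` closed polygon, stroke `#000000` → cut (S828, F902). Machine vertices: (86.126,59.832) → (6.743,17.990) → (210.411,78.752) → (177.262,138.346) → (122.369,72.266) → (86.126,59.832). Closed: final G1 returns to the first vertex.

G21
G90
G0 X65.503 Y71.239
M3 S180
G01 X122.875 Y156.134 F3063
G01 X78.132 Y183.802 F3063
G01 X120.548 Y30.269 F3063
G01 X184.089 Y186.722 F3063
G01 X130.955 Y72.744 F3063
G01 X65.503 Y71.239 F3063
G0 X74.497 Y98.776
M3 S180
G01 X204.992 Y190.307 F3063
G01 X186.840 Y162.707 F3063
G01 X125.370 Y201.088 F3063
G01 X191.340 Y200.246 F3063
G0 X144.741 Y98.230
M3 S180
G01 X126.308 Y116.167 F3063
G01 X144.245 Y134.600 F3063
G01 X162.678 Y116.663 F3063
G01 X144.741 Y98.230 F3063
G0 X113.173 Y196.713
M3 S828
G01 X50.669 Y64.881 F902
G01 X43.180 Y204.790 F902
G0 X27.500 Y52.860
M3 S180
G01 X37.661 Y47.485 F3063
G01 X51.291 Y43.525 F3063
G01 X66.961 Y40.336 F3063
G01 X83.239 Y37.272 F3063
G01 X98.695 Y33.686 F3063
G01 X111.899 Y28.933 F3063
G01 X121.420 Y22.367 F3063
G01 X125.827 Y13.342 F3063
G0 X13.392 Y141.676
M3 S180
G01 X112.574 Y141.676 F3063
G01 X112.574 Y96.409 F3063
G01 X13.392 Y96.409 F3063
G01 X13.392 Y141.676 F3063
G0 X86.126 Y59.832
M3 S828
G01 X6.743 Y17.990 F902
G01 X210.411 Y78.752 F902
G01 X177.262 Y138.346 F902
G01 X122.369 Y72.266 F902
G01 X86.126 Y59.832 F902
M5
G0 X0.000 Y0.000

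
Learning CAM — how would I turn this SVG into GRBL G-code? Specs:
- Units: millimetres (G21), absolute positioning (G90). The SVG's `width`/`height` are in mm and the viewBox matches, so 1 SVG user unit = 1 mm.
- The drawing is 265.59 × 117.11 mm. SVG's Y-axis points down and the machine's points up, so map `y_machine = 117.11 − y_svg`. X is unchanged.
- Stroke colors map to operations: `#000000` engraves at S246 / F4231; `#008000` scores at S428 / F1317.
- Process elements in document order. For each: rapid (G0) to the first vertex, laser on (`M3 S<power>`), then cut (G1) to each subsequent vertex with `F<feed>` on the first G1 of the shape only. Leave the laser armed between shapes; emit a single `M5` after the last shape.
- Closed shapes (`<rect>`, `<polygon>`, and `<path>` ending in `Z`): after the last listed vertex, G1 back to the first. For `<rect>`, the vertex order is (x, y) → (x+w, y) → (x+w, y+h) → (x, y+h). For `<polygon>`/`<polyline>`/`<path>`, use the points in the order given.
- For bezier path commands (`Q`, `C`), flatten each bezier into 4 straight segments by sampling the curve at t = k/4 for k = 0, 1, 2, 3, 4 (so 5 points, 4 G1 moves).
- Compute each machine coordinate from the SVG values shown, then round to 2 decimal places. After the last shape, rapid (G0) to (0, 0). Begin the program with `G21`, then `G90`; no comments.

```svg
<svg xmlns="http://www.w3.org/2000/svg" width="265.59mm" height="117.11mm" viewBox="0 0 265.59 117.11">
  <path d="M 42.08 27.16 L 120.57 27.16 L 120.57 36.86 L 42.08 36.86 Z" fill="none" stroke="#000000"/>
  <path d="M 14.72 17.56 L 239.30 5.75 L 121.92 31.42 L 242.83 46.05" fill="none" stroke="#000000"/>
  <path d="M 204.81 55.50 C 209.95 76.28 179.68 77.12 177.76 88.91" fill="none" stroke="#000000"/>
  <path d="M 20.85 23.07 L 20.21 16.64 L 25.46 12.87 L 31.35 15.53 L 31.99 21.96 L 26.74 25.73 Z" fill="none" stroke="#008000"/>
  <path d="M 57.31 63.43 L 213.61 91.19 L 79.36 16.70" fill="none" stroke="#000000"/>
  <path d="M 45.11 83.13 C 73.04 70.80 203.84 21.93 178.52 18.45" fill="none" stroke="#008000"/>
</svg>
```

G21
G90
G0 X42.08 Y89.95
M3 S246
G1 X120.57 Y89.95 F4231
G1 X120.57 Y80.25
G1 X42.08 Y80.25
G1 X42.08 Y89.95
G0 X14.72 Y99.55
M3 S246
G1 X239.30 Y111.36 F4231
G1 X121.92 Y85.69
G1 X242.83 Y71.06
G0 X204.81 Y61.61
M3 S246
G1 X203.02 Y49.28 F4231
G1 X193.93 Y41.53
G1 X183.52 Y35.47
G1 X177.76 Y28.20
G0 X20.85 Y94.04
M3 S428
G1 X20.21 Y100.47 F1317
G1 X25.46 Y104.24
G1 X31.35 Y101.58
G1 X31.99 Y95.15
G1 X26.74 Y91.38
G1 X20.85 Y94.04
G0 X57.31 Y53.68
M3 S246
G1 X213.61 Y25.92 F4231
G1 X79.36 Y100.41
G0 X45.11 Y33.98
M3 S428
G1 X81.30 Y48.80 F1317
G1 X131.78 Y69.64
G1 X172.28 Y88.82
G1 X178.52 Y98.66
M5
G0 X0.00 Y0.00

1 u = 1 mm; y_m = 117.11 − y.

[1] `<path>` rectangle, #000000→engrave S246 F4231: (42.08,89.95) → (120.57,89.95) → (120.57,80.25) → (42.08,80.25) → (42.08,89.95) (closed)

[2] `<path>` open polyline, #000000→engrave S246 F4231: (14.72,99.55) → (239.30,111.36) → (121.92,85.69) → (242.83,71.06)

[3] `<path>` cubic bezier, #000000→engrave S246 F4231: (204.81,61.61) → (203.02,49.28) → (193.93,41.53) → (183.52,35.47) → (177.76,28.20)

[4] `<path>` regular polygon, #008000→score S428 F1317: (20.85,94.04) → (20.21,100.47) → (25.46,104.24) → (31.35,101.58) → (31.99,95.15) → (26.74,91.38) → (20.85,94.04) (closed)

[5] `<path>` open polyline, #000000→engrave S246 F4231: (57.31,53.68) → (213.61,25.92) → (79.36,100.41)

[6] `<path>` cubic bezier, #008000→score S428 F1317: (45.11,33.98) → (81.30,48.80) → (131.78,69.64) → (172.28,88.82) → (178.52,98.66)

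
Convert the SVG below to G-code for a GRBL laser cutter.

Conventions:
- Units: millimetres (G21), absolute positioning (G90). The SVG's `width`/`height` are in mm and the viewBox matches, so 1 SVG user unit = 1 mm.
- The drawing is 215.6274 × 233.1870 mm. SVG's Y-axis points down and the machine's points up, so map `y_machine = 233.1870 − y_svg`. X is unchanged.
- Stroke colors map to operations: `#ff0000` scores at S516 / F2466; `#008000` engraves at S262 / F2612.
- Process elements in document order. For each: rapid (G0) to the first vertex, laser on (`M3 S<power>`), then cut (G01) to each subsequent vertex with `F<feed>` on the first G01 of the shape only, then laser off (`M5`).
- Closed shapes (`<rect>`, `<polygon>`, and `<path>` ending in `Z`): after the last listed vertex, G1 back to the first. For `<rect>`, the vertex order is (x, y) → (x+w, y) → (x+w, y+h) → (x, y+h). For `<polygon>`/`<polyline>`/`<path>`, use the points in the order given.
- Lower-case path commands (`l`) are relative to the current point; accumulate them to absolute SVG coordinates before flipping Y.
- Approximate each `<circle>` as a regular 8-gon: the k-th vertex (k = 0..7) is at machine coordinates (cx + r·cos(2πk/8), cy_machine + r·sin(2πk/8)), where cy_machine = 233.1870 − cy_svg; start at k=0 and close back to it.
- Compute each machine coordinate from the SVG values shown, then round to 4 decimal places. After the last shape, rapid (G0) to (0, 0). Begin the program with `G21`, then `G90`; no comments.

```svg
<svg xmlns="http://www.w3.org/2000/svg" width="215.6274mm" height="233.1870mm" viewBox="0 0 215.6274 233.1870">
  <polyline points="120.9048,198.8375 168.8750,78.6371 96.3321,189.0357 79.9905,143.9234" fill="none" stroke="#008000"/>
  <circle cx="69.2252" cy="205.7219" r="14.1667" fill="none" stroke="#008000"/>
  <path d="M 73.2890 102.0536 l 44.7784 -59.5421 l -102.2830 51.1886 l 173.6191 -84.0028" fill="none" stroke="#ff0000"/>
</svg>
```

G21
G90
G0 X120.9048 Y34.3495
M3 S262
G01 X168.8750 Y154.5499 F2612
G01 X96.3321 Y44.1513
G01 X79.9905 Y89.2636
M5
G0 X83.3919 Y27.4651
M3 S262
G01 X79.2426 Y37.4825 F2612
G01 X69.2252 Y41.6318
G01 X59.2078 Y37.4825
G01 X55.0585 Y27.4651
G01 X59.2078 Y17.4477
G01 X69.2252 Y13.2984
G01 X79.2426 Y17.4477
G01 X83.3919 Y27.4651
M5
G0 X73.2890 Y131.1334
M3 S516
G01 X118.0674 Y190.6755 F2466
G01 X15.7844 Y139.4869
G01 X189.4035 Y223.4897
M5
G0 X0.0000 Y0.0000

Since the viewBox matches the mm dimensions, user units are millimetres directly. The only transform is the Y-flip y_m = 233.1870 − y_svg.

Shape 1 is a open polyline drawn with `<polyline>`. Its stroke #008000 means engrave at S262, F2612. After flipping Y the toolpath is (120.9048,34.3495) → (168.8750,154.5499) → (96.3321,44.1513) → (79.9905,89.2636).

Shape 2 is a circle drawn with `<circle>`. Its stroke #008000 means engrave at S262, F2612. After flipping Y the toolpath is (83.3919,27.4651) → (79.2426,37.4825) → (69.2252,41.6318) → (59.2078,37.4825) → (55.0585,27.4651) → (59.2078,17.4477) → (69.2252,13.2984) → (79.2426,17.4477) → (83.3919,27.4651), returning to the start.

Shape 3 is a open polyline drawn with `<path>`. Its stroke #ff0000 means score at S516, F2466. After flipping Y the toolpath is (73.2890,131.1334) → (118.0674,190.6755) → (15.7844,139.4869) → (189.4035,223.4897).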